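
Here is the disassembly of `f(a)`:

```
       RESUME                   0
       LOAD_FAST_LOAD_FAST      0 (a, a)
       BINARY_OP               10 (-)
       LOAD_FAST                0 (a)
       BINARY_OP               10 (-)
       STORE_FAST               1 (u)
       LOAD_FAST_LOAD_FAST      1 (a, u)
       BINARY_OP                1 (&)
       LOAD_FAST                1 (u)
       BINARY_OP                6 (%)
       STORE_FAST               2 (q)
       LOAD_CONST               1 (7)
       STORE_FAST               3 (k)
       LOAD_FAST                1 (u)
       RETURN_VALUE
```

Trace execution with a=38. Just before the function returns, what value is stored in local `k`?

LOAD_FAST_LOAD_FAST a,a → push 38,38. Stack: [38, 38]
BINARY_OP - → 38 - 38 = 0. Stack: [0]
LOAD_FAST a → push 38. Stack: [0, 38]
BINARY_OP - → 0 - 38 = -38. Stack: [-38]
STORE_FAST u → u=-38. Stack: []
LOAD_FAST_LOAD_FAST a,u → push 38,-38. Stack: [38, -38]
BINARY_OP & → 38 & -38 = 2. Stack: [2]
LOAD_FAST u → push -38. Stack: [2, -38]
BINARY_OP % → 2 % -38 = -36. Stack: [-36]
STORE_FAST q → q=-36. Stack: []
LOAD_CONST → push 7. Stack: [7]
STORE_FAST k → k=7. Stack: []
LOAD_FAST u → push -38. Stack: [-38]
RETURN_VALUE → return -38.

7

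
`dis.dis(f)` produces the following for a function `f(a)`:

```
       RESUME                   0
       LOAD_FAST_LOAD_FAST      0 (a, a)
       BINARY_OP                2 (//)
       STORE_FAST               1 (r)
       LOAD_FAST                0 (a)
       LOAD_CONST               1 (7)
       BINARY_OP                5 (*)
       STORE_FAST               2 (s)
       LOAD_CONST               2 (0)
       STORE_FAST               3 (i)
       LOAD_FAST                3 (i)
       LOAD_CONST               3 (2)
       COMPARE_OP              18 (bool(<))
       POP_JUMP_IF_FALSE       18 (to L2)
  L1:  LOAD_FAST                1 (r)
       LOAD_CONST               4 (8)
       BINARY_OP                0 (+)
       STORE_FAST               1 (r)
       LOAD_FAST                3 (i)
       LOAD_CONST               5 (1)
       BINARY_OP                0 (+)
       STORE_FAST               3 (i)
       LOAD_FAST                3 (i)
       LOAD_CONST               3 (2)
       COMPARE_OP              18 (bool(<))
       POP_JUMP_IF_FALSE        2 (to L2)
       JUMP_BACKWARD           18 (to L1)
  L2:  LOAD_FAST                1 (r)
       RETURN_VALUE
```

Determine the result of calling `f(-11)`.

LOAD_FAST_LOAD_FAST a,a → push -11,-11. Stack: [-11, -11]
BINARY_OP // → -11 // -11 = 1. Stack: [1]
STORE_FAST r → r=1. Stack: []
LOAD_FAST a → push -11. Stack: [-11]
LOAD_CONST → push 7. Stack: [-11, 7]
BINARY_OP * → -11 * 7 = -77. Stack: [-77]
STORE_FAST s → s=-77. Stack: []
LOAD_CONST → push 0. Stack: [0]
STORE_FAST i → i=0. Stack: []
LOAD_FAST i → push 0. Stack: [0]
LOAD_CONST → push 2. Stack: [0, 2]
COMPARE_OP bool(<) → 0 vs 2 = True. Stack: [True]
POP_JUMP_IF_FALSE → pop True; no jump. Stack: []
LOAD_FAST r → push 1. Stack: [1]
LOAD_CONST → push 8. Stack: [1, 8]
BINARY_OP + → 1 + 8 = 9. Stack: [9]
STORE_FAST r → r=9. Stack: []
LOAD_FAST i → push 0. Stack: [0]
LOAD_CONST → push 1. Stack: [0, 1]
BINARY_OP + → 0 + 1 = 1. Stack: [1]
STORE_FAST i → i=1. Stack: []
LOAD_FAST i → push 1. Stack: [1]
LOAD_CONST → push 2. Stack: [1, 2]
COMPARE_OP bool(<) → 1 vs 2 = True. Stack: [True]
POP_JUMP_IF_FALSE → pop True; no jump. Stack: []
LOAD_FAST r → push 9. Stack: [9]
LOAD_CONST → push 8. Stack: [9, 8]
BINARY_OP + → 9 + 8 = 17. Stack: [17]
STORE_FAST r → r=17. Stack: []
LOAD_FAST i → push 1. Stack: [1]
LOAD_CONST → push 1. Stack: [1, 1]
BINARY_OP + → 1 + 1 = 2. Stack: [2]
STORE_FAST i → i=2. Stack: []
LOAD_FAST i → push 2. Stack: [2]
LOAD_CONST → push 2. Stack: [2, 2]
COMPARE_OP bool(<) → 2 vs 2 = False. Stack: [False]
POP_JUMP_IF_FALSE → pop False; jump. Stack: []
LOAD_FAST r → push 17. Stack: [17]
RETURN_VALUE → return 17.

17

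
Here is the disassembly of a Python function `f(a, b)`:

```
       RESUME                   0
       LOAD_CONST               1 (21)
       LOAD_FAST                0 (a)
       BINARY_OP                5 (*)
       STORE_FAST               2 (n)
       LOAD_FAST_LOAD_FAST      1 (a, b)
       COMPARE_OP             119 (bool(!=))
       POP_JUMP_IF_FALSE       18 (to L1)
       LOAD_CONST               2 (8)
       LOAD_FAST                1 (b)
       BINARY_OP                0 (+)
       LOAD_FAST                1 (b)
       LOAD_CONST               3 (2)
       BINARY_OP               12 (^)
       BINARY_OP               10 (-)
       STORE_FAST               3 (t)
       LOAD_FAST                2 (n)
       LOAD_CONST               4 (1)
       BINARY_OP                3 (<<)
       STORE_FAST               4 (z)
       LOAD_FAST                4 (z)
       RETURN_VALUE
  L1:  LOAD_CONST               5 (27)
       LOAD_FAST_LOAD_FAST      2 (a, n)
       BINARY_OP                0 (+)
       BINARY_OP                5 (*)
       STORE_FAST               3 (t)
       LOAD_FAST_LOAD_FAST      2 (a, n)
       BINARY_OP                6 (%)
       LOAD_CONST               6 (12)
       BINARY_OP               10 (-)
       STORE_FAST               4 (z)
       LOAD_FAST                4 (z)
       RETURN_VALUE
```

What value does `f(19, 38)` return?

798

LOAD_CONST → push 21. Stack: [21]
LOAD_FAST a → push 19. Stack: [21, 19]
BINARY_OP * → 21 * 19 = 399. Stack: [399]
STORE_FAST n → n=399. Stack: []
LOAD_FAST_LOAD_FAST a,b → push 19,38. Stack: [19, 38]
COMPARE_OP bool(!=) → 19 vs 38 = True. Stack: [True]
POP_JUMP_IF_FALSE → pop True; no jump. Stack: []
LOAD_CONST → push 8. Stack: [8]
LOAD_FAST b → push 38. Stack: [8, 38]
BINARY_OP + → 8 + 38 = 46. Stack: [46]
LOAD_FAST b → push 38. Stack: [46, 38]
LOAD_CONST → push 2. Stack: [46, 38, 2]
BINARY_OP ^ → 38 ^ 2 = 36. Stack: [46, 36]
BINARY_OP - → 46 - 36 = 10. Stack: [10]
STORE_FAST t → t=10. Stack: []
LOAD_FAST n → push 399. Stack: [399]
LOAD_CONST → push 1. Stack: [399, 1]
BINARY_OP << → 399 << 1 = 798. Stack: [798]
STORE_FAST z → z=798. Stack: []
LOAD_FAST z → push 798. Stack: [798]
RETURN_VALUE → return 798.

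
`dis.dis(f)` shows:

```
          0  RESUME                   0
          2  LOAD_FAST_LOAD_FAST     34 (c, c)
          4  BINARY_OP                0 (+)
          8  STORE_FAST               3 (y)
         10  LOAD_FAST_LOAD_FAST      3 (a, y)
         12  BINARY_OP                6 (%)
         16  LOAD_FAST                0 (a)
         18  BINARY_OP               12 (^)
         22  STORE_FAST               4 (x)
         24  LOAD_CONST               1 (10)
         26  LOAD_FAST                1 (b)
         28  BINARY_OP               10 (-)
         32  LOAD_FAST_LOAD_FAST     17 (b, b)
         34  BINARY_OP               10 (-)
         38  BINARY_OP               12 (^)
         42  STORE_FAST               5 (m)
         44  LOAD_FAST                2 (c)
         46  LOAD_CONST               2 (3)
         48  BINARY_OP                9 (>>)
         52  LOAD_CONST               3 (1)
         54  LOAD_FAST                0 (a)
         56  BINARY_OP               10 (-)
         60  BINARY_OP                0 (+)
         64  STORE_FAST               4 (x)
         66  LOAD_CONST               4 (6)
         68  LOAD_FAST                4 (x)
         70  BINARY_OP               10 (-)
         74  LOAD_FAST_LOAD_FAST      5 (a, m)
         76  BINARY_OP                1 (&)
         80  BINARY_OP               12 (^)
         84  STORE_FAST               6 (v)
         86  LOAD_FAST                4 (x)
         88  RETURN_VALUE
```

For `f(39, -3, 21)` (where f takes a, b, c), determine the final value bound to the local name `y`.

42

LOAD_FAST_LOAD_FAST c,c → push 21,21. Stack: [21, 21]
BINARY_OP + → 21 + 21 = 42. Stack: [42]
STORE_FAST y → y=42. Stack: []
LOAD_FAST_LOAD_FAST a,y → push 39,42. Stack: [39, 42]
BINARY_OP % → 39 % 42 = 39. Stack: [39]
LOAD_FAST a → push 39. Stack: [39, 39]
BINARY_OP ^ → 39 ^ 39 = 0. Stack: [0]
STORE_FAST x → x=0. Stack: []
LOAD_CONST → push 10. Stack: [10]
LOAD_FAST b → push -3. Stack: [10, -3]
BINARY_OP - → 10 - -3 = 13. Stack: [13]
LOAD_FAST_LOAD_FAST b,b → push -3,-3. Stack: [13, -3, -3]
BINARY_OP - → -3 - -3 = 0. Stack: [13, 0]
BINARY_OP ^ → 13 ^ 0 = 13. Stack: [13]
STORE_FAST m → m=13. Stack: []
LOAD_FAST c → push 21. Stack: [21]
LOAD_CONST → push 3. Stack: [21, 3]
BINARY_OP >> → 21 >> 3 = 2. Stack: [2]
LOAD_CONST → push 1. Stack: [2, 1]
LOAD_FAST a → push 39. Stack: [2, 1, 39]
BINARY_OP - → 1 - 39 = -38. Stack: [2, -38]
BINARY_OP + → 2 + -38 = -36. Stack: [-36]
STORE_FAST x → x=-36. Stack: []
LOAD_CONST → push 6. Stack: [6]
LOAD_FAST x → push -36. Stack: [6, -36]
BINARY_OP - → 6 - -36 = 42. Stack: [42]
LOAD_FAST_LOAD_FAST a,m → push 39,13. Stack: [42, 39, 13]
BINARY_OP & → 39 & 13 = 5. Stack: [42, 5]
BINARY_OP ^ → 42 ^ 5 = 47. Stack: [47]
STORE_FAST v → v=47. Stack: []
LOAD_FAST x → push -36. Stack: [-36]
RETURN_VALUE → return -36.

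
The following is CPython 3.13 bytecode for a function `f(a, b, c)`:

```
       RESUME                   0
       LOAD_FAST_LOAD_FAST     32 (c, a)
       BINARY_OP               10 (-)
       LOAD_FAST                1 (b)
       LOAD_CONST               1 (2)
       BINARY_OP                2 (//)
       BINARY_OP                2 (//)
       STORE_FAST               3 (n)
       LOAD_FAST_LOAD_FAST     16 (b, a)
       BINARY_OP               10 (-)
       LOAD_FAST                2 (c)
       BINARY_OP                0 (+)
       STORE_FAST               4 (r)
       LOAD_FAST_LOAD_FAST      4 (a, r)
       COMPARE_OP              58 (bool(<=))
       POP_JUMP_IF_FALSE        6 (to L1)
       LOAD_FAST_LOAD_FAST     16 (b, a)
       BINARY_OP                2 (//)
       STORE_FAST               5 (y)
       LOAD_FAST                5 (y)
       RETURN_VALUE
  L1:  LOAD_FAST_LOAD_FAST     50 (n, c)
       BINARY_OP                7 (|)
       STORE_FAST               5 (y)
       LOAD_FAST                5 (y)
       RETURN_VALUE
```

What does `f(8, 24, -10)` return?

-2

LOAD_FAST_LOAD_FAST c,a → push -10,8. Stack: [-10, 8]
BINARY_OP - → -10 - 8 = -18. Stack: [-18]
LOAD_FAST b → push 24. Stack: [-18, 24]
LOAD_CONST → push 2. Stack: [-18, 24, 2]
BINARY_OP // → 24 // 2 = 12. Stack: [-18, 12]
BINARY_OP // → -18 // 12 = -2. Stack: [-2]
STORE_FAST n → n=-2. Stack: []
LOAD_FAST_LOAD_FAST b,a → push 24,8. Stack: [24, 8]
BINARY_OP - → 24 - 8 = 16. Stack: [16]
LOAD_FAST c → push -10. Stack: [16, -10]
BINARY_OP + → 16 + -10 = 6. Stack: [6]
STORE_FAST r → r=6. Stack: []
LOAD_FAST_LOAD_FAST a,r → push 8,6. Stack: [8, 6]
COMPARE_OP bool(<=) → 8 vs 6 = False. Stack: [False]
POP_JUMP_IF_FALSE → pop False; jump. Stack: []
LOAD_FAST_LOAD_FAST n,c → push -2,-10. Stack: [-2, -10]
BINARY_OP | → -2 | -10 = -2. Stack: [-2]
STORE_FAST y → y=-2. Stack: []
LOAD_FAST y → push -2. Stack: [-2]
RETURN_VALUE → return -2.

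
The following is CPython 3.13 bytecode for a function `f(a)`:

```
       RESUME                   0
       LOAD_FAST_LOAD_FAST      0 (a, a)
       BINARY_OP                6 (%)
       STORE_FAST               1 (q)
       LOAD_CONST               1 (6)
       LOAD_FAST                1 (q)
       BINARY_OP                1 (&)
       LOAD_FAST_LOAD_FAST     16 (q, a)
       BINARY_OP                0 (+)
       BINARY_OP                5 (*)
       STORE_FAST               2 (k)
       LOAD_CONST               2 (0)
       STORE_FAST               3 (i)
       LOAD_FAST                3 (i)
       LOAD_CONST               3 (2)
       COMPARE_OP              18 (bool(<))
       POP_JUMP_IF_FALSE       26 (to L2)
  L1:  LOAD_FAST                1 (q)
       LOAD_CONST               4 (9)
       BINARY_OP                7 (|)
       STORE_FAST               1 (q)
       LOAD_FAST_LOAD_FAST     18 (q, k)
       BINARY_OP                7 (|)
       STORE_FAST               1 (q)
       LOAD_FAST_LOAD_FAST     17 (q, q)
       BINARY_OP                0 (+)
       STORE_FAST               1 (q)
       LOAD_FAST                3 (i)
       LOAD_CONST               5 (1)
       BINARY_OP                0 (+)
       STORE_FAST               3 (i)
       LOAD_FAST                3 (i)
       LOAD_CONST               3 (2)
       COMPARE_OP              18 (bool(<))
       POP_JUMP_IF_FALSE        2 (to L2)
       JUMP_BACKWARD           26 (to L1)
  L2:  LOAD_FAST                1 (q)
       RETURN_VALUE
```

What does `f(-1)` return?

LOAD_FAST_LOAD_FAST a,a → push -1,-1. Stack: [-1, -1]
BINARY_OP % → -1 % -1 = 0. Stack: [0]
STORE_FAST q → q=0. Stack: []
LOAD_CONST → push 6. Stack: [6]
LOAD_FAST q → push 0. Stack: [6, 0]
BINARY_OP & → 6 & 0 = 0. Stack: [0]
LOAD_FAST_LOAD_FAST q,a → push 0,-1. Stack: [0, 0, -1]
BINARY_OP + → 0 + -1 = -1. Stack: [0, -1]
BINARY_OP * → 0 * -1 = 0. Stack: [0]
STORE_FAST k → k=0. Stack: []
LOAD_CONST → push 0. Stack: [0]
STORE_FAST i → i=0. Stack: []
LOAD_FAST i → push 0. Stack: [0]
LOAD_CONST → push 2. Stack: [0, 2]
COMPARE_OP bool(<) → 0 vs 2 = True. Stack: [True]
POP_JUMP_IF_FALSE → pop True; no jump. Stack: []
LOAD_FAST q → push 0. Stack: [0]
LOAD_CONST → push 9. Stack: [0, 9]
BINARY_OP | → 0 | 9 = 9. Stack: [9]
STORE_FAST q → q=9. Stack: []
LOAD_FAST_LOAD_FAST q,k → push 9,0. Stack: [9, 0]
BINARY_OP | → 9 | 0 = 9. Stack: [9]
STORE_FAST q → q=9. Stack: []
LOAD_FAST_LOAD_FAST q,q → push 9,9. Stack: [9, 9]
BINARY_OP + → 9 + 9 = 18. Stack: [18]
STORE_FAST q → q=18. Stack: []
LOAD_FAST i → push 0. Stack: [0]
LOAD_CONST → push 1. Stack: [0, 1]
BINARY_OP + → 0 + 1 = 1. Stack: [1]
STORE_FAST i → i=1. Stack: []
LOAD_FAST i → push 1. Stack: [1]
LOAD_CONST → push 2. Stack: [1, 2]
COMPARE_OP bool(<) → 1 vs 2 = True. Stack: [True]
POP_JUMP_IF_FALSE → pop True; no jump. Stack: []
LOAD_FAST q → push 18. Stack: [18]
LOAD_CONST → push 9. Stack: [18, 9]
BINARY_OP | → 18 | 9 = 27. Stack: [27]
STORE_FAST q → q=27. Stack: []
LOAD_FAST_LOAD_FAST q,k → push 27,0. Stack: [27, 0]
BINARY_OP | → 27 | 0 = 27. Stack: [27]
STORE_FAST q → q=27. Stack: []
LOAD_FAST_LOAD_FAST q,q → push 27,27. Stack: [27, 27]
BINARY_OP + → 27 + 27 = 54. Stack: [54]
STORE_FAST q → q=54. Stack: []
LOAD_FAST i → push 1. Stack: [1]
LOAD_CONST → push 1. Stack: [1, 1]
BINARY_OP + → 1 + 1 = 2. Stack: [2]
STORE_FAST i → i=2. Stack: []
LOAD_FAST i → push 2. Stack: [2]
LOAD_CONST → push 2. Stack: [2, 2]
COMPARE_OP bool(<) → 2 vs 2 = False. Stack: [False]
POP_JUMP_IF_FALSE → pop False; jump. Stack: []
LOAD_FAST q → push 54. Stack: [54]
RETURN_VALUE → return 54.

54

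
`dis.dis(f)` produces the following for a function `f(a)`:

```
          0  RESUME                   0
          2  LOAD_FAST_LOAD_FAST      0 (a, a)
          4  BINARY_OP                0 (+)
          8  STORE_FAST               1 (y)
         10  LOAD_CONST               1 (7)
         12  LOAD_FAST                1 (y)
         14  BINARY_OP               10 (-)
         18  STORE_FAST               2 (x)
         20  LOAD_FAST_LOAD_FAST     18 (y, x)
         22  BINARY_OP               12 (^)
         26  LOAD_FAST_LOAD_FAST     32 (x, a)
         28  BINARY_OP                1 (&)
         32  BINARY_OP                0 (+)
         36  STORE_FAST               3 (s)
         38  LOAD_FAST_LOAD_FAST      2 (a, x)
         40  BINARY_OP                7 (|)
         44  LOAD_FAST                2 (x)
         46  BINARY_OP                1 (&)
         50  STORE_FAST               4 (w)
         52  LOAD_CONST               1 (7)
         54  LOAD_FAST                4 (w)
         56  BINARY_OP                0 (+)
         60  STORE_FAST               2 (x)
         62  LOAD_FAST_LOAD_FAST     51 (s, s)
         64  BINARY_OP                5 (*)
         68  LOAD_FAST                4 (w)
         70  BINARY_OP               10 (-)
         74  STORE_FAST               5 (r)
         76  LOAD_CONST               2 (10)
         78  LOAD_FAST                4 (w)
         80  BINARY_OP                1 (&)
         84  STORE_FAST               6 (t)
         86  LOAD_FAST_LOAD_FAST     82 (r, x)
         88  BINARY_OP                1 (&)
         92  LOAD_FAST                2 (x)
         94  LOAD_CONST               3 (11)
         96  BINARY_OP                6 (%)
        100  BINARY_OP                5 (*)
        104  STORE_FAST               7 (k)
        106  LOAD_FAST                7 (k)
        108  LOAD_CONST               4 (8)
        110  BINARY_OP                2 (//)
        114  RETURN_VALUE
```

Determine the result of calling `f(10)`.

LOAD_FAST_LOAD_FAST a,a → push 10,10. Stack: [10, 10]
BINARY_OP + → 10 + 10 = 20. Stack: [20]
STORE_FAST y → y=20. Stack: []
LOAD_CONST → push 7. Stack: [7]
LOAD_FAST y → push 20. Stack: [7, 20]
BINARY_OP - → 7 - 20 = -13. Stack: [-13]
STORE_FAST x → x=-13. Stack: []
LOAD_FAST_LOAD_FAST y,x → push 20,-13. Stack: [20, -13]
BINARY_OP ^ → 20 ^ -13 = -25. Stack: [-25]
LOAD_FAST_LOAD_FAST x,a → push -13,10. Stack: [-25, -13, 10]
BINARY_OP & → -13 & 10 = 2. Stack: [-25, 2]
BINARY_OP + → -25 + 2 = -23. Stack: [-23]
STORE_FAST s → s=-23. Stack: []
LOAD_FAST_LOAD_FAST a,x → push 10,-13. Stack: [10, -13]
BINARY_OP | → 10 | -13 = -5. Stack: [-5]
LOAD_FAST x → push -13. Stack: [-5, -13]
BINARY_OP & → -5 & -13 = -13. Stack: [-13]
STORE_FAST w → w=-13. Stack: []
LOAD_CONST → push 7. Stack: [7]
LOAD_FAST w → push -13. Stack: [7, -13]
BINARY_OP + → 7 + -13 = -6. Stack: [-6]
STORE_FAST x → x=-6. Stack: []
LOAD_FAST_LOAD_FAST s,s → push -23,-23. Stack: [-23, -23]
BINARY_OP * → -23 * -23 = 529. Stack: [529]
LOAD_FAST w → push -13. Stack: [529, -13]
BINARY_OP - → 529 - -13 = 542. Stack: [542]
STORE_FAST r → r=542. Stack: []
LOAD_CONST → push 10. Stack: [10]
LOAD_FAST w → push -13. Stack: [10, -13]
BINARY_OP & → 10 & -13 = 2. Stack: [2]
STORE_FAST t → t=2. Stack: []
LOAD_FAST_LOAD_FAST r,x → push 542,-6. Stack: [542, -6]
BINARY_OP & → 542 & -6 = 538. Stack: [538]
LOAD_FAST x → push -6. Stack: [538, -6]
LOAD_CONST → push 11. Stack: [538, -6, 11]
BINARY_OP % → -6 % 11 = 5. Stack: [538, 5]
BINARY_OP * → 538 * 5 = 2690. Stack: [2690]
STORE_FAST k → k=2690. Stack: []
LOAD_FAST k → push 2690. Stack: [2690]
LOAD_CONST → push 8. Stack: [2690, 8]
BINARY_OP // → 2690 // 8 = 336. Stack: [336]
RETURN_VALUE → return 336.

336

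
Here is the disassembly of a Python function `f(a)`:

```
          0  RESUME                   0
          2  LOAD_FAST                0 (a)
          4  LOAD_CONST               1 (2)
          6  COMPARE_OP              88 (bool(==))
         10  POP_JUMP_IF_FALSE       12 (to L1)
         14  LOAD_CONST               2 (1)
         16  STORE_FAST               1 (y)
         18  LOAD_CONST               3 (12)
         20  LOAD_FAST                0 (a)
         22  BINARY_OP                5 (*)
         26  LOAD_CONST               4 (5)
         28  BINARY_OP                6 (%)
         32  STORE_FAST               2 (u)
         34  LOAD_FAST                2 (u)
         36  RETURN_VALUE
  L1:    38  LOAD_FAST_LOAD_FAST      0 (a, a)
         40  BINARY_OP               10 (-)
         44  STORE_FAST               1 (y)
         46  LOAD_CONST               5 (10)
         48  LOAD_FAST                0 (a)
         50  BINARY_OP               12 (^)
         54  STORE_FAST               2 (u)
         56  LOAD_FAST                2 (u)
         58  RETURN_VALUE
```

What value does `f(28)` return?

22

LOAD_FAST a → push 28. Stack: [28]
LOAD_CONST → push 2. Stack: [28, 2]
COMPARE_OP bool(==) → 28 vs 2 = False. Stack: [False]
POP_JUMP_IF_FALSE → pop False; jump. Stack: []
LOAD_FAST_LOAD_FAST a,a → push 28,28. Stack: [28, 28]
BINARY_OP - → 28 - 28 = 0. Stack: [0]
STORE_FAST y → y=0. Stack: []
LOAD_CONST → push 10. Stack: [10]
LOAD_FAST a → push 28. Stack: [10, 28]
BINARY_OP ^ → 10 ^ 28 = 22. Stack: [22]
STORE_FAST u → u=22. Stack: []
LOAD_FAST u → push 22. Stack: [22]
RETURN_VALUE → return 22.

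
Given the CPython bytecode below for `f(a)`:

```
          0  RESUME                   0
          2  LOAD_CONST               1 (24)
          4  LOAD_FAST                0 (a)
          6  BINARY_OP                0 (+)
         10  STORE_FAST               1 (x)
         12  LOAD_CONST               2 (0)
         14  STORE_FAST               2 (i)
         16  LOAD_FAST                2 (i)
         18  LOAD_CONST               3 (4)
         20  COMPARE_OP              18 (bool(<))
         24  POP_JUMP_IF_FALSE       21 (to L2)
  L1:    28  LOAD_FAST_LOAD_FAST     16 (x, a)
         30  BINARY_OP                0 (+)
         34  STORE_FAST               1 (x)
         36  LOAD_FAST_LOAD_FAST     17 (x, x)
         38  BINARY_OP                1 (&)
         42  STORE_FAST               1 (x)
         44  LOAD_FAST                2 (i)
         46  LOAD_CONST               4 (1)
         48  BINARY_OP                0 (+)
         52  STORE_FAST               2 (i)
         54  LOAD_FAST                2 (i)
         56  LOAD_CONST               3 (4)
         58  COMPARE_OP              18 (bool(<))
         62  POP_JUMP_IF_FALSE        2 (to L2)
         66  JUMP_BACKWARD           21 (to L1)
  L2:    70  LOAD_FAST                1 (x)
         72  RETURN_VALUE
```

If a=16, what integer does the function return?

104

LOAD_CONST → push 24
LOAD_FAST a → push 16
BINARY_OP + → 24 + 16 = 40
STORE_FAST x → x=40
LOAD_CONST → push 0
STORE_FAST i → i=0
LOAD_FAST i → push 0
LOAD_CONST → push 4
COMPARE_OP bool(<) → 0 vs 4 = True
POP_JUMP_IF_FALSE → pop True; no jump
LOAD_FAST_LOAD_FAST x,a → push 40,16
BINARY_OP + → 40 + 16 = 56
STORE_FAST x → x=56
LOAD_FAST_LOAD_FAST x,x → push 56,56
BINARY_OP & → 56 & 56 = 56
STORE_FAST x → x=56
LOAD_FAST i → push 0
LOAD_CONST → push 1
BINARY_OP + → 0 + 1 = 1
STORE_FAST i → i=1
LOAD_FAST i → push 1
LOAD_CONST → push 4
COMPARE_OP bool(<) → 1 vs 4 = True
POP_JUMP_IF_FALSE → pop True; no jump
LOAD_FAST_LOAD_FAST x,a → push 56,16
BINARY_OP + → 56 + 16 = 72
STORE_FAST x → x=72
LOAD_FAST_LOAD_FAST x,x → push 72,72
BINARY_OP & → 72 & 72 = 72
STORE_FAST x → x=72
LOAD_FAST i → push 1
LOAD_CONST → push 1
BINARY_OP + → 1 + 1 = 2
STORE_FAST i → i=2
LOAD_FAST i → push 2
LOAD_CONST → push 4
COMPARE_OP bool(<) → 2 vs 4 = True
POP_JUMP_IF_FALSE → pop True; no jump
LOAD_FAST_LOAD_FAST x,a → push 72,16
BINARY_OP + → 72 + 16 = 88
STORE_FAST x → x=88
LOAD_FAST_LOAD_FAST x,x → push 88,88
BINARY_OP & → 88 & 88 = 88
STORE_FAST x → x=88
LOAD_FAST i → push 2
LOAD_CONST → push 1
BINARY_OP + → 2 + 1 = 3
STORE_FAST i → i=3
LOAD_FAST i → push 3
LOAD_CONST → push 4
COMPARE_OP bool(<) → 3 vs 4 = True
POP_JUMP_IF_FALSE → pop True; no jump
LOAD_FAST_LOAD_FAST x,a → push 88,16
BINARY_OP + → 88 + 16 = 104
STORE_FAST x → x=104
LOAD_FAST_LOAD_FAST x,x → push 104,104
BINARY_OP & → 104 & 104 = 104
STORE_FAST x → x=104
LOAD_FAST i → push 3
LOAD_CONST → push 1
BINARY_OP + → 3 + 1 = 4
STORE_FAST i → i=4
LOAD_FAST i → push 4
LOAD_CONST → push 4
COMPARE_OP bool(<) → 4 vs 4 = False
POP_JUMP_IF_FALSE → pop False; jump
LOAD_FAST x → push 104
RETURN_VALUE → return 104.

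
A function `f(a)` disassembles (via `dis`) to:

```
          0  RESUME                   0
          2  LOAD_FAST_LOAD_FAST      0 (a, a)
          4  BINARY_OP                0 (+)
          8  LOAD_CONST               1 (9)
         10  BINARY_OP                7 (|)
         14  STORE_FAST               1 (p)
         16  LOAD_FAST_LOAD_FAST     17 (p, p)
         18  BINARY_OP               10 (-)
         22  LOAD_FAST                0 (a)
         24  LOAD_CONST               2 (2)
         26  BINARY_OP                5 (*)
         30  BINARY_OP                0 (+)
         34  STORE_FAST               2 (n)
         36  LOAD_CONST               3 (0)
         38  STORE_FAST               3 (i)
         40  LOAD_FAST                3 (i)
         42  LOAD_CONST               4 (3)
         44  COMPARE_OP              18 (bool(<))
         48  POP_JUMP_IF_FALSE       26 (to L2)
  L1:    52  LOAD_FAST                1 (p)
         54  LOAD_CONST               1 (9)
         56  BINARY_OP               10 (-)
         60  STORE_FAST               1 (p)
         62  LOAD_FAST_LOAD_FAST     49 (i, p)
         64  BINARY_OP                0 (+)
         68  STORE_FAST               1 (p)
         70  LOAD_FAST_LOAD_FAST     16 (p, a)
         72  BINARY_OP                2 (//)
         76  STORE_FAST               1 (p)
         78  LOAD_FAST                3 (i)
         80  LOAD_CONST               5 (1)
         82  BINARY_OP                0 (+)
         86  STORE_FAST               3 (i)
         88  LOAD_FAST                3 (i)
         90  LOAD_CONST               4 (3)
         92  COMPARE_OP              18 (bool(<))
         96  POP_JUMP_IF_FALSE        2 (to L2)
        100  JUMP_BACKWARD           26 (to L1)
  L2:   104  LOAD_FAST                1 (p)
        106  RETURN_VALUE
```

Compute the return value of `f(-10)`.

0

LOAD_FAST_LOAD_FAST a,a → push -10,-10
BINARY_OP + → -10 + -10 = -20
LOAD_CONST → push 9
BINARY_OP | → -20 | 9 = -19
STORE_FAST p → p=-19
LOAD_FAST_LOAD_FAST p,p → push -19,-19
BINARY_OP - → -19 - -19 = 0
LOAD_FAST a → push -10
LOAD_CONST → push 2
BINARY_OP * → -10 * 2 = -20
BINARY_OP + → 0 + -20 = -20
STORE_FAST n → n=-20
LOAD_CONST → push 0
STORE_FAST i → i=0
LOAD_FAST i → push 0
LOAD_CONST → push 3
COMPARE_OP bool(<) → 0 vs 3 = True
POP_JUMP_IF_FALSE → pop True; no jump
LOAD_FAST p → push -19
LOAD_CONST → push 9
BINARY_OP - → -19 - 9 = -28
STORE_FAST p → p=-28
LOAD_FAST_LOAD_FAST i,p → push 0,-28
BINARY_OP + → 0 + -28 = -28
STORE_FAST p → p=-28
LOAD_FAST_LOAD_FAST p,a → push -28,-10
BINARY_OP // → -28 // -10 = 2
STORE_FAST p → p=2
LOAD_FAST i → push 0
LOAD_CONST → push 1
BINARY_OP + → 0 + 1 = 1
STORE_FAST i → i=1
LOAD_FAST i → push 1
LOAD_CONST → push 3
COMPARE_OP bool(<) → 1 vs 3 = True
POP_JUMP_IF_FALSE → pop True; no jump
LOAD_FAST p → push 2
LOAD_CONST → push 9
BINARY_OP - → 2 - 9 = -7
STORE_FAST p → p=-7
LOAD_FAST_LOAD_FAST i,p → push 1,-7
BINARY_OP + → 1 + -7 = -6
STORE_FAST p → p=-6
LOAD_FAST_LOAD_FAST p,a → push -6,-10
BINARY_OP // → -6 // -10 = 0
STORE_FAST p → p=0
LOAD_FAST i → push 1
LOAD_CONST → push 1
BINARY_OP + → 1 + 1 = 2
STORE_FAST i → i=2
LOAD_FAST i → push 2
LOAD_CONST → push 3
COMPARE_OP bool(<) → 2 vs 3 = True
POP_JUMP_IF_FALSE → pop True; no jump
LOAD_FAST p → push 0
LOAD_CONST → push 9
BINARY_OP - → 0 - 9 = -9
STORE_FAST p → p=-9
LOAD_FAST_LOAD_FAST i,p → push 2,-9
BINARY_OP + → 2 + -9 = -7
STORE_FAST p → p=-7
LOAD_FAST_LOAD_FAST p,a → push -7,-10
BINARY_OP // → -7 // -10 = 0
STORE_FAST p → p=0
LOAD_FAST i → push 2
LOAD_CONST → push 1
BINARY_OP + → 2 + 1 = 3
STORE_FAST i → i=3
LOAD_FAST i → push 3
LOAD_CONST → push 3
COMPARE_OP bool(<) → 3 vs 3 = False
POP_JUMP_IF_FALSE → pop False; jump
LOAD_FAST p → push 0
RETURN_VALUE → return 0.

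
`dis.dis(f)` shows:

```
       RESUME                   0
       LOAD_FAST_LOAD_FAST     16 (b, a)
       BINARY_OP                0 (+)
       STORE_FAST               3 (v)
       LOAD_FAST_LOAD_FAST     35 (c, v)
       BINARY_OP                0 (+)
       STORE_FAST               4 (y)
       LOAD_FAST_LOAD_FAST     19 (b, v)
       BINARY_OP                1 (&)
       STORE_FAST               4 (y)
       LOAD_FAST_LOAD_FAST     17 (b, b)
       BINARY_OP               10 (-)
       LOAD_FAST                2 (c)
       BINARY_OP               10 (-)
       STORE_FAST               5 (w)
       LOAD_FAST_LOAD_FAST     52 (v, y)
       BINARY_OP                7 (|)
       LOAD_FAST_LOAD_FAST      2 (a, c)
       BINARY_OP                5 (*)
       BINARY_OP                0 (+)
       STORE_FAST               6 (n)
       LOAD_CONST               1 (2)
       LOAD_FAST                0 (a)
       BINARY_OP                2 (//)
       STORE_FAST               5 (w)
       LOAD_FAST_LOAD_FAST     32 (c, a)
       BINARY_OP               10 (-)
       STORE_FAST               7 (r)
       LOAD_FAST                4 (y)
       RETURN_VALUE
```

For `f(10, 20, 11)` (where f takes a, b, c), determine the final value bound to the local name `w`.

LOAD_FAST_LOAD_FAST b,a → push 20,10. Stack: [20, 10]
BINARY_OP + → 20 + 10 = 30. Stack: [30]
STORE_FAST v → v=30. Stack: []
LOAD_FAST_LOAD_FAST c,v → push 11,30. Stack: [11, 30]
BINARY_OP + → 11 + 30 = 41. Stack: [41]
STORE_FAST y → y=41. Stack: []
LOAD_FAST_LOAD_FAST b,v → push 20,30. Stack: [20, 30]
BINARY_OP & → 20 & 30 = 20. Stack: [20]
STORE_FAST y → y=20. Stack: []
LOAD_FAST_LOAD_FAST b,b → push 20,20. Stack: [20, 20]
BINARY_OP - → 20 - 20 = 0. Stack: [0]
LOAD_FAST c → push 11. Stack: [0, 11]
BINARY_OP - → 0 - 11 = -11. Stack: [-11]
STORE_FAST w → w=-11. Stack: []
LOAD_FAST_LOAD_FAST v,y → push 30,20. Stack: [30, 20]
BINARY_OP | → 30 | 20 = 30. Stack: [30]
LOAD_FAST_LOAD_FAST a,c → push 10,11. Stack: [30, 10, 11]
BINARY_OP * → 10 * 11 = 110. Stack: [30, 110]
BINARY_OP + → 30 + 110 = 140. Stack: [140]
STORE_FAST n → n=140. Stack: []
LOAD_CONST → push 2. Stack: [2]
LOAD_FAST a → push 10. Stack: [2, 10]
BINARY_OP // → 2 // 10 = 0. Stack: [0]
STORE_FAST w → w=0. Stack: []
LOAD_FAST_LOAD_FAST c,a → push 11,10. Stack: [11, 10]
BINARY_OP - → 11 - 10 = 1. Stack: [1]
STORE_FAST r → r=1. Stack: []
LOAD_FAST y → push 20. Stack: [20]
RETURN_VALUE → return 20.

0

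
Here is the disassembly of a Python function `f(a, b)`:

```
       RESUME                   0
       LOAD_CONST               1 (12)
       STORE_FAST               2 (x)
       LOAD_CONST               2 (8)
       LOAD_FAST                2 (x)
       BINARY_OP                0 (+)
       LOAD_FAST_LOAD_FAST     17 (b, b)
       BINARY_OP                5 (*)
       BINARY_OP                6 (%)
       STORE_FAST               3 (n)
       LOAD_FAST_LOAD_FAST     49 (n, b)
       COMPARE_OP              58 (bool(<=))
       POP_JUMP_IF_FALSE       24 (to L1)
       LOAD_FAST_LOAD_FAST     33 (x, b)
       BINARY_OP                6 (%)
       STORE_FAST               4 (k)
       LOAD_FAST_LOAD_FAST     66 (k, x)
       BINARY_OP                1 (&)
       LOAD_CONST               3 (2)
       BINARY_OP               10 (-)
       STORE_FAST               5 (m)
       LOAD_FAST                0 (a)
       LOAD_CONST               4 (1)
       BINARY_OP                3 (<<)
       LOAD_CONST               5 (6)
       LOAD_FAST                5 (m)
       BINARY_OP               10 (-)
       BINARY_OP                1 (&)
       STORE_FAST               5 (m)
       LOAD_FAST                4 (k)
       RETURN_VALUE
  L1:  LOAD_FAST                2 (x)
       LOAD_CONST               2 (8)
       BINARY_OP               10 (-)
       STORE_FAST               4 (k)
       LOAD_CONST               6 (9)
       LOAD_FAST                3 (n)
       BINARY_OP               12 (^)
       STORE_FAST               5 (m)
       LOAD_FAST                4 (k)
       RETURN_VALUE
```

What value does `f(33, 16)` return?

LOAD_CONST → push 12. Stack: [12]
STORE_FAST x → x=12. Stack: []
LOAD_CONST → push 8. Stack: [8]
LOAD_FAST x → push 12. Stack: [8, 12]
BINARY_OP + → 8 + 12 = 20. Stack: [20]
LOAD_FAST_LOAD_FAST b,b → push 16,16. Stack: [20, 16, 16]
BINARY_OP * → 16 * 16 = 256. Stack: [20, 256]
BINARY_OP % → 20 % 256 = 20. Stack: [20]
STORE_FAST n → n=20. Stack: []
LOAD_FAST_LOAD_FAST n,b → push 20,16. Stack: [20, 16]
COMPARE_OP bool(<=) → 20 vs 16 = False. Stack: [False]
POP_JUMP_IF_FALSE → pop False; jump. Stack: []
LOAD_FAST x → push 12. Stack: [12]
LOAD_CONST → push 8. Stack: [12, 8]
BINARY_OP - → 12 - 8 = 4. Stack: [4]
STORE_FAST k → k=4. Stack: []
LOAD_CONST → push 9. Stack: [9]
LOAD_FAST n → push 20. Stack: [9, 20]
BINARY_OP ^ → 9 ^ 20 = 29. Stack: [29]
STORE_FAST m → m=29. Stack: []
LOAD_FAST k → push 4. Stack: [4]
RETURN_VALUE → return 4.

4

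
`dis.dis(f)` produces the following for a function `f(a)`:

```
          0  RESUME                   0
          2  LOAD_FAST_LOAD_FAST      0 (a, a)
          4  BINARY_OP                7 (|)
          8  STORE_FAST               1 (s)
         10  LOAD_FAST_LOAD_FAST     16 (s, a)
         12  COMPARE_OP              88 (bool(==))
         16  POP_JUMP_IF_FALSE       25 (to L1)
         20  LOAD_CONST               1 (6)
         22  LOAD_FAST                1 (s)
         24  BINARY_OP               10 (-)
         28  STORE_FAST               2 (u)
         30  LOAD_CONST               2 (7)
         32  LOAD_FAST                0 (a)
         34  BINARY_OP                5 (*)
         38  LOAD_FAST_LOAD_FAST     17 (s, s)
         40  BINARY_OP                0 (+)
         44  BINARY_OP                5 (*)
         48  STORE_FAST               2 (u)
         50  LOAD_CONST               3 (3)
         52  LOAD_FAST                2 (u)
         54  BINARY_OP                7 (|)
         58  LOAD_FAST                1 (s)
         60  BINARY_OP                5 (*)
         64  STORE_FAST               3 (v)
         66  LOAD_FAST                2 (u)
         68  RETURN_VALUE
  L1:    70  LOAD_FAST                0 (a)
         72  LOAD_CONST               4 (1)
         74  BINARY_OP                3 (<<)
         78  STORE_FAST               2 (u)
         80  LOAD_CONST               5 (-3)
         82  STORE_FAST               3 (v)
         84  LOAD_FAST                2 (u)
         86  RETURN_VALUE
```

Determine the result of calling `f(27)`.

10206

LOAD_FAST_LOAD_FAST a,a → push 27,27. Stack: [27, 27]
BINARY_OP | → 27 | 27 = 27. Stack: [27]
STORE_FAST s → s=27. Stack: []
LOAD_FAST_LOAD_FAST s,a → push 27,27. Stack: [27, 27]
COMPARE_OP bool(==) → 27 vs 27 = True. Stack: [True]
POP_JUMP_IF_FALSE → pop True; no jump. Stack: []
LOAD_CONST → push 6. Stack: [6]
LOAD_FAST s → push 27. Stack: [6, 27]
BINARY_OP - → 6 - 27 = -21. Stack: [-21]
STORE_FAST u → u=-21. Stack: []
LOAD_CONST → push 7. Stack: [7]
LOAD_FAST a → push 27. Stack: [7, 27]
BINARY_OP * → 7 * 27 = 189. Stack: [189]
LOAD_FAST_LOAD_FAST s,s → push 27,27. Stack: [189, 27, 27]
BINARY_OP + → 27 + 27 = 54. Stack: [189, 54]
BINARY_OP * → 189 * 54 = 10206. Stack: [10206]
STORE_FAST u → u=10206. Stack: []
LOAD_CONST → push 3. Stack: [3]
LOAD_FAST u → push 10206. Stack: [3, 10206]
BINARY_OP | → 3 | 10206 = 10207. Stack: [10207]
LOAD_FAST s → push 27. Stack: [10207, 27]
BINARY_OP * → 10207 * 27 = 275589. Stack: [275589]
STORE_FAST v → v=275589. Stack: []
LOAD_FAST u → push 10206. Stack: [10206]
RETURN_VALUE → return 10206.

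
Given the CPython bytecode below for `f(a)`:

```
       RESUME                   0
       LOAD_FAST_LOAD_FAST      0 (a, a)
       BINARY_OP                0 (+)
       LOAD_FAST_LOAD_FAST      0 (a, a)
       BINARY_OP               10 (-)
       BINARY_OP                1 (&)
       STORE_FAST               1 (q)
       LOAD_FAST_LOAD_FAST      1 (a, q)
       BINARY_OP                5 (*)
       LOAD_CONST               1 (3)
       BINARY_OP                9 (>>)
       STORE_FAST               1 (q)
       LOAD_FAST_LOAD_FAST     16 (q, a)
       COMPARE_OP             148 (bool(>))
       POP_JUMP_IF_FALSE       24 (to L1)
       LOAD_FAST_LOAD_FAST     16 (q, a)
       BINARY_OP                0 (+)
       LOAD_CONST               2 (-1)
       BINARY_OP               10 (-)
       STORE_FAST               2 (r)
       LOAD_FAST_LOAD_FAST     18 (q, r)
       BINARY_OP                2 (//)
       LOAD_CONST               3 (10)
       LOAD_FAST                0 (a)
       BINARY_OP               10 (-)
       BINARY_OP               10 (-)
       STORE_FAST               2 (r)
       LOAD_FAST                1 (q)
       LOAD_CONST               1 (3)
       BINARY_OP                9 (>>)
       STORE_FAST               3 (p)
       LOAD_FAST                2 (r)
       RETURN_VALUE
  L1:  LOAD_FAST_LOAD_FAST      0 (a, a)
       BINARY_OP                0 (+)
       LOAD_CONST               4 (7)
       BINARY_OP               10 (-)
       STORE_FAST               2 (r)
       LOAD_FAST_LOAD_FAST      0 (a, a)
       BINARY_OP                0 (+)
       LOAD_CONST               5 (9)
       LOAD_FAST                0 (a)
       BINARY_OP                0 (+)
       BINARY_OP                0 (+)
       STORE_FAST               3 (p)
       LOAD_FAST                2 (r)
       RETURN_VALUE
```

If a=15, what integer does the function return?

LOAD_FAST_LOAD_FAST a,a → push 15,15. Stack: [15, 15]
BINARY_OP + → 15 + 15 = 30. Stack: [30]
LOAD_FAST_LOAD_FAST a,a → push 15,15. Stack: [30, 15, 15]
BINARY_OP - → 15 - 15 = 0. Stack: [30, 0]
BINARY_OP & → 30 & 0 = 0. Stack: [0]
STORE_FAST q → q=0. Stack: []
LOAD_FAST_LOAD_FAST a,q → push 15,0. Stack: [15, 0]
BINARY_OP * → 15 * 0 = 0. Stack: [0]
LOAD_CONST → push 3. Stack: [0, 3]
BINARY_OP >> → 0 >> 3 = 0. Stack: [0]
STORE_FAST q → q=0. Stack: []
LOAD_FAST_LOAD_FAST q,a → push 0,15. Stack: [0, 15]
COMPARE_OP bool(>) → 0 vs 15 = False. Stack: [False]
POP_JUMP_IF_FALSE → pop False; jump. Stack: []
LOAD_FAST_LOAD_FAST a,a → push 15,15. Stack: [15, 15]
BINARY_OP + → 15 + 15 = 30. Stack: [30]
LOAD_CONST → push 7. Stack: [30, 7]
BINARY_OP - → 30 - 7 = 23. Stack: [23]
STORE_FAST r → r=23. Stack: []
LOAD_FAST_LOAD_FAST a,a → push 15,15. Stack: [15, 15]
BINARY_OP + → 15 + 15 = 30. Stack: [30]
LOAD_CONST → push 9. Stack: [30, 9]
LOAD_FAST a → push 15. Stack: [30, 9, 15]
BINARY_OP + → 9 + 15 = 24. Stack: [30, 24]
BINARY_OP + → 30 + 24 = 54. Stack: [54]
STORE_FAST p → p=54. Stack: []
LOAD_FAST r → push 23. Stack: [23]
RETURN_VALUE → return 23.

23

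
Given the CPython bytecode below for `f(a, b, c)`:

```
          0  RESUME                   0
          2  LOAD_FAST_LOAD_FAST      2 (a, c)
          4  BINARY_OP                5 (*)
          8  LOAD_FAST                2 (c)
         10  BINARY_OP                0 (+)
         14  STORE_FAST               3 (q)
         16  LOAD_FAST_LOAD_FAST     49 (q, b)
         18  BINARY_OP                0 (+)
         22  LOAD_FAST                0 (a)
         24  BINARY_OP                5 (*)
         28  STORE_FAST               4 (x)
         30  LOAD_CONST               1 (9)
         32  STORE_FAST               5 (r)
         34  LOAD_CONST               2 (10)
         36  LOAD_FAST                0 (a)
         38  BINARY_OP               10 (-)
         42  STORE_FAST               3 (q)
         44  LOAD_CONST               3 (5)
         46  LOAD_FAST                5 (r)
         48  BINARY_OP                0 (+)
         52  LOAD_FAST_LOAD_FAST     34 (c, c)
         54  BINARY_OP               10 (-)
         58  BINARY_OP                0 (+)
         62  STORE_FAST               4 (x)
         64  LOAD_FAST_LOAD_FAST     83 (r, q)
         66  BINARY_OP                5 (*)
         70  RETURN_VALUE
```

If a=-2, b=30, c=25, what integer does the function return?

LOAD_FAST_LOAD_FAST a,c → push -2,25. Stack: [-2, 25]
BINARY_OP * → -2 * 25 = -50. Stack: [-50]
LOAD_FAST c → push 25. Stack: [-50, 25]
BINARY_OP + → -50 + 25 = -25. Stack: [-25]
STORE_FAST q → q=-25. Stack: []
LOAD_FAST_LOAD_FAST q,b → push -25,30. Stack: [-25, 30]
BINARY_OP + → -25 + 30 = 5. Stack: [5]
LOAD_FAST a → push -2. Stack: [5, -2]
BINARY_OP * → 5 * -2 = -10. Stack: [-10]
STORE_FAST x → x=-10. Stack: []
LOAD_CONST → push 9. Stack: [9]
STORE_FAST r → r=9. Stack: []
LOAD_CONST → push 10. Stack: [10]
LOAD_FAST a → push -2. Stack: [10, -2]
BINARY_OP - → 10 - -2 = 12. Stack: [12]
STORE_FAST q → q=12. Stack: []
LOAD_CONST → push 5. Stack: [5]
LOAD_FAST r → push 9. Stack: [5, 9]
BINARY_OP + → 5 + 9 = 14. Stack: [14]
LOAD_FAST_LOAD_FAST c,c → push 25,25. Stack: [14, 25, 25]
BINARY_OP - → 25 - 25 = 0. Stack: [14, 0]
BINARY_OP + → 14 + 0 = 14. Stack: [14]
STORE_FAST x → x=14. Stack: []
LOAD_FAST_LOAD_FAST r,q → push 9,12. Stack: [9, 12]
BINARY_OP * → 9 * 12 = 108. Stack: [108]
RETURN_VALUE → return 108.

108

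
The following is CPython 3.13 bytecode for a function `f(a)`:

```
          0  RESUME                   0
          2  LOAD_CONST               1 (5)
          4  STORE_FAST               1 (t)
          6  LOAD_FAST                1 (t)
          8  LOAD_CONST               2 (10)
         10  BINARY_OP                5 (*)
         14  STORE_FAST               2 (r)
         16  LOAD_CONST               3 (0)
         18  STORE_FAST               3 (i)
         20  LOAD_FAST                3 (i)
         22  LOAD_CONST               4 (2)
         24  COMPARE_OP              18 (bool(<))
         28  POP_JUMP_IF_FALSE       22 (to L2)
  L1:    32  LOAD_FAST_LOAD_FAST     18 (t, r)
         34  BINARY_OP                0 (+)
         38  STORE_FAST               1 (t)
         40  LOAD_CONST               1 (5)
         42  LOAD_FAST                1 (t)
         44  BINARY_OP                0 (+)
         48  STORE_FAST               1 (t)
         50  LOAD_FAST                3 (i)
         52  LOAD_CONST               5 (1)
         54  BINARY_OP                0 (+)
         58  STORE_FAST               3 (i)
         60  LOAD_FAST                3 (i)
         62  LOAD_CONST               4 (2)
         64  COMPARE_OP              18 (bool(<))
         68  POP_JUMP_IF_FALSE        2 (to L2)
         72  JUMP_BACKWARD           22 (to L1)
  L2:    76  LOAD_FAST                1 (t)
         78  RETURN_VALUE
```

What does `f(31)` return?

LOAD_CONST → push 5. Stack: [5]
STORE_FAST t → t=5. Stack: []
LOAD_FAST t → push 5. Stack: [5]
LOAD_CONST → push 10. Stack: [5, 10]
BINARY_OP * → 5 * 10 = 50. Stack: [50]
STORE_FAST r → r=50. Stack: []
LOAD_CONST → push 0. Stack: [0]
STORE_FAST i → i=0. Stack: []
LOAD_FAST i → push 0. Stack: [0]
LOAD_CONST → push 2. Stack: [0, 2]
COMPARE_OP bool(<) → 0 vs 2 = True. Stack: [True]
POP_JUMP_IF_FALSE → pop True; no jump. Stack: []
LOAD_FAST_LOAD_FAST t,r → push 5,50. Stack: [5, 50]
BINARY_OP + → 5 + 50 = 55. Stack: [55]
STORE_FAST t → t=55. Stack: []
LOAD_CONST → push 5. Stack: [5]
LOAD_FAST t → push 55. Stack: [5, 55]
BINARY_OP + → 5 + 55 = 60. Stack: [60]
STORE_FAST t → t=60. Stack: []
LOAD_FAST i → push 0. Stack: [0]
LOAD_CONST → push 1. Stack: [0, 1]
BINARY_OP + → 0 + 1 = 1. Stack: [1]
STORE_FAST i → i=1. Stack: []
LOAD_FAST i → push 1. Stack: [1]
LOAD_CONST → push 2. Stack: [1, 2]
COMPARE_OP bool(<) → 1 vs 2 = True. Stack: [True]
POP_JUMP_IF_FALSE → pop True; no jump. Stack: []
LOAD_FAST_LOAD_FAST t,r → push 60,50. Stack: [60, 50]
BINARY_OP + → 60 + 50 = 110. Stack: [110]
STORE_FAST t → t=110. Stack: []
LOAD_CONST → push 5. Stack: [5]
LOAD_FAST t → push 110. Stack: [5, 110]
BINARY_OP + → 5 + 110 = 115. Stack: [115]
STORE_FAST t → t=115. Stack: []
LOAD_FAST i → push 1. Stack: [1]
LOAD_CONST → push 1. Stack: [1, 1]
BINARY_OP + → 1 + 1 = 2. Stack: [2]
STORE_FAST i → i=2. Stack: []
LOAD_FAST i → push 2. Stack: [2]
LOAD_CONST → push 2. Stack: [2, 2]
COMPARE_OP bool(<) → 2 vs 2 = False. Stack: [False]
POP_JUMP_IF_FALSE → pop False; jump. Stack: []
LOAD_FAST t → push 115. Stack: [115]
RETURN_VALUE → return 115.

115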